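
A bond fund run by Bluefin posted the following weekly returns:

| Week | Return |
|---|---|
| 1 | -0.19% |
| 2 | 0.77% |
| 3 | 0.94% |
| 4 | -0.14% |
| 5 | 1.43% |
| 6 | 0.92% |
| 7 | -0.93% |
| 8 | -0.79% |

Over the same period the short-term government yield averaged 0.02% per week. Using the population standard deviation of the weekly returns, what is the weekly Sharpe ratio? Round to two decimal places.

0.28

r̄ = (-0.19 + 0.77 + 0.94 − 0.14 + 1.43 + 0.92 − 0.93 − 0.79) / 8 = 2.010 / 8 = 0.2513%
Population σ = √[Σ(r − r̄)² / 8] = √[5.4075 / 8] = √0.6759 = 0.8221%
Sharpe = (r̄ − rf) / σ = (0.2513 − 0.02) / 0.8221 = 0.2313 / 0.8221 = 0.2814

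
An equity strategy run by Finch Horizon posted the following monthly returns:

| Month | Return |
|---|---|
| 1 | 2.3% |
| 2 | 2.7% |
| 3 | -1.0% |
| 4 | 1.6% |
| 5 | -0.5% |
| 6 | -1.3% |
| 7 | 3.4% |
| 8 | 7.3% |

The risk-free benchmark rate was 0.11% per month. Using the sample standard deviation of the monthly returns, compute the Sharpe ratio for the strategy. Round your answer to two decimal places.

0.60

r̄ = (2.3 + 2.7 − 1 + 1.6 − 0.5 − 1.3 + 3.4 + 7.3) / 8 = 1.8125%
Sample σ = √[Σ(r − r̄)² / 7] = √[56.6488 / 7] = √8.0927 = 2.8448%
Sharpe = (r̄ − rf) / σ = (1.8125 − 0.11) / 2.8448 = 1.7025 / 2.8448 = 0.5985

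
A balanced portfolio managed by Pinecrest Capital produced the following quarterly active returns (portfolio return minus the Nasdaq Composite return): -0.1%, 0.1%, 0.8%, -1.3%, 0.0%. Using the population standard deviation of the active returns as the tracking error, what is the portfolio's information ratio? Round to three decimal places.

r̄ = (-0.1 + 0.1 + 0.8 − 1.3 + 0) / 5 = -0.50 / 5 = -0.1000%
Σ(r − r̄)² = 2.3000; population σ = √(2.3000/5) = 0.6782%
IR = r̄ / tracking error = -0.1000 / 0.6782 = -0.1474

-0.147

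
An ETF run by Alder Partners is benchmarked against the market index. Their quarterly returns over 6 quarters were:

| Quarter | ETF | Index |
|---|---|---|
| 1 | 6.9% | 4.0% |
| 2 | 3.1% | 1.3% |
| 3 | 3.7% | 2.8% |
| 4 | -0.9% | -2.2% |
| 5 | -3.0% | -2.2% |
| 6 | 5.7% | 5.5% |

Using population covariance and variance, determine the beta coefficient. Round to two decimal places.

1.13

r̄p = 2.5833%,  r̄m = 1.5333%
Cov = Σ(rp − r̄p)(rm − r̄m) / 6 = 9.6922
Var(rm) = Σ(rm − r̄m)² / 6 = 8.5589
β = Cov / Var = 9.6922 / 8.5589 = 1.1324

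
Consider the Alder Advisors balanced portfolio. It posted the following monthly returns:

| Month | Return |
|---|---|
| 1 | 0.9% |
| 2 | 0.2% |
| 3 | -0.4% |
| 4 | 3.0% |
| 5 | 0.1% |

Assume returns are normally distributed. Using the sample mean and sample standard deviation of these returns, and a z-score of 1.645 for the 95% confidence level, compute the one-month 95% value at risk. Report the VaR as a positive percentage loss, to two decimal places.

r̄ = (0.9 + 0.2 − 0.4 + 3 + 0.1) / 5 = 3.80 / 5 = 0.7600%
Sample std dev = √[7.1320 / 4] = 1.3353%
VaR = −(r̄ − z·σ) = −(0.7600 − 1.645 × 1.3353) = −(-1.4366) = 1.4366%

1.44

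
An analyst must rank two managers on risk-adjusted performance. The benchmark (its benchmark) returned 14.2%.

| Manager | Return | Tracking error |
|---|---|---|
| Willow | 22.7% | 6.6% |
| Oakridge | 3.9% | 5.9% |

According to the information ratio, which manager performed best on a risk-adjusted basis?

Willow: IR = (22.7% − 14.2%) / 6.6% = 1.288
Oakridge: IR = (3.9% − 14.2%) / 5.9% = -1.746
Highest: Willow (1.288).

Willow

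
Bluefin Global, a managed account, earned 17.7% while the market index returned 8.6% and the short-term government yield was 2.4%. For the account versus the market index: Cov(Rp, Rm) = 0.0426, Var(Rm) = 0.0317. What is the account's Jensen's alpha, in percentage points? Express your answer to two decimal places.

6.97

β = Cov / Var = 0.0426 / 0.0317 = 1.3438
E[R] = Rf + β(Rm − Rf) = 2.4% + 1.3438 × (8.6% − 2.4%) = 10.7316%
α = Rp − E[R] = 17.7% − 10.7316% = 6.9684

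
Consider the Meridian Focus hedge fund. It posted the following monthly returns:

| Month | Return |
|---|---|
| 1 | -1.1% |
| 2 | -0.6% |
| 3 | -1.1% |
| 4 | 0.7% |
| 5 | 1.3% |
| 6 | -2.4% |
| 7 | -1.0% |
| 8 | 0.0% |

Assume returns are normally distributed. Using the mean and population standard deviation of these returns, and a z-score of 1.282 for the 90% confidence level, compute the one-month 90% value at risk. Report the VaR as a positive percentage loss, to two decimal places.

1.92

r̄ = (-1.1 − 0.6 − 1.1 + 0.7 + 1.3 − 2.4 − 1 + 0) / 8 = -0.5250%
Σ(r − r̄)² = 9.5150; population σ = √(9.5150/8) = 1.0906%
VaR = −(r̄ − z·σ) = −(-0.5250 − 1.282 × 1.0906) = −(-1.9231) = 1.9231%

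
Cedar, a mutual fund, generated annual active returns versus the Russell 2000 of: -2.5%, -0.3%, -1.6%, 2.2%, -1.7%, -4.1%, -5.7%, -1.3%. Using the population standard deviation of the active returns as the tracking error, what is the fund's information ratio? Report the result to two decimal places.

-0.84

Mean return r̄ = -15.00 / 8 = -1.8750%
Σ(r − r̄)² = (-2.5 − (-1.8750))² + (-0.3 − (-1.8750))² + … = 39.4950
population σ = √(39.4950 / 8) = √4.9369 = 2.2219%
IR = r̄ / tracking error = -1.8750 / 2.2219 = -0.8439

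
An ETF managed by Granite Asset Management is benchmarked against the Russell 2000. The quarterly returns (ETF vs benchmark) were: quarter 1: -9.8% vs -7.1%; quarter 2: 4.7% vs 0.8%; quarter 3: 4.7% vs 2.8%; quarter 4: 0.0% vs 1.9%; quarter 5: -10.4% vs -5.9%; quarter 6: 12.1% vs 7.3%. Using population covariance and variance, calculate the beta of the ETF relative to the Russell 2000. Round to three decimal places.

1.569

r̄p = 0.2167%,  r̄m = -0.0333%
Cov = Σ(rp − r̄p)(rm − r̄m) / 6 = 39.3722
Var(rm) = Σ(rm − r̄m)² / 6 = 25.0989
β = Cov / Var = 39.3722 / 25.0989 = 1.5687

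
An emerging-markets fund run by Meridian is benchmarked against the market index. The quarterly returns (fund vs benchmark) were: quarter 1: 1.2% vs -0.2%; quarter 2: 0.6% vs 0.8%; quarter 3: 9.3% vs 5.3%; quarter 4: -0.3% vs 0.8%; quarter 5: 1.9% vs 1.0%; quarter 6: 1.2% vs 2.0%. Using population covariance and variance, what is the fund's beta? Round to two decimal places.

r̄p = 2.3167%,  r̄m = 1.6167%
Cov = Σ(rp − r̄p)(rm − r̄m) / 6 = 5.1864
Var(rm) = Σ(rm − r̄m)² / 6 = 3.1214
β = Cov / Var = 5.1864 / 3.1214 = 1.6616

1.66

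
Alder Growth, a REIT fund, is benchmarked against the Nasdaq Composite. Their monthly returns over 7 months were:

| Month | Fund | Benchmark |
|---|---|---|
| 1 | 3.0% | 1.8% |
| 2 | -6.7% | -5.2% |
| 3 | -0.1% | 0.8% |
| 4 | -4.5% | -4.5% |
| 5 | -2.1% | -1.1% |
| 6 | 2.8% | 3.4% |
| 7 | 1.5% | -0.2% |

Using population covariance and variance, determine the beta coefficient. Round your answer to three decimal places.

r̄p = -0.8714%,  r̄m = -0.7143%
Cov = Σ(rp − r̄p)(rm − r̄m) / 7 = 9.6547
Var(rm) = Σ(rm − r̄m)² / 7 = 8.6298
β = Cov / Var = 9.6547 / 8.6298 = 1.1188

1.119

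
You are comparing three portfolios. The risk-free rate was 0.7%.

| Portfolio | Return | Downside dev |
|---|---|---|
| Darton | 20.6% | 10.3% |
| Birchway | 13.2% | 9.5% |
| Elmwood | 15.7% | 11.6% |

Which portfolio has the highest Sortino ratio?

Darton: Sortino ratio = (20.6% − 0.7%) / 10.3% = 1.932
Birchway: Sortino ratio = (13.2% − 0.7%) / 9.5% = 1.316
Elmwood: Sortino ratio = (15.7% − 0.7%) / 11.6% = 1.293
Highest: Darton (1.932).

Darton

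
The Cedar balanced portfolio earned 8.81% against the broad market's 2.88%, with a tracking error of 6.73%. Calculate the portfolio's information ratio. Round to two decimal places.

IR = (Rp − Rb) / TE = (8.81% − 2.88%) / 6.73% = 5.93% / 6.73% = 0.8811

0.88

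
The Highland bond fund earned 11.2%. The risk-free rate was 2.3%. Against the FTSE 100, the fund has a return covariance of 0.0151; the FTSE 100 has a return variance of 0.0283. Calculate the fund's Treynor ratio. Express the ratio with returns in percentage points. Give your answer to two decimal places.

16.68

β = Cov / Var = 0.0151 / 0.0283 = 0.5336
Treynor = (Rp − Rf) / β = (11.2% − 2.3%) / 0.5336 = 8.90 / 0.5336 = 16.6792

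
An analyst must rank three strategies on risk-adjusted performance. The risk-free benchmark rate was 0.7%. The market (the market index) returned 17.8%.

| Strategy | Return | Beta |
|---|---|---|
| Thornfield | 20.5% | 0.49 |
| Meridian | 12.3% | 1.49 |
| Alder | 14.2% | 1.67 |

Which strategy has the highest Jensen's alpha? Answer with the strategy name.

Thornfield

Thornfield: α = 20.5% − [0.7% + 0.49 × (17.8% − 0.7%)] = 11.421
Meridian: α = 12.3% − [0.7% + 1.49 × (17.8% − 0.7%)] = -13.879
Alder: α = 14.2% − [0.7% + 1.67 × (17.8% − 0.7%)] = -15.057
Highest: Thornfield (11.421).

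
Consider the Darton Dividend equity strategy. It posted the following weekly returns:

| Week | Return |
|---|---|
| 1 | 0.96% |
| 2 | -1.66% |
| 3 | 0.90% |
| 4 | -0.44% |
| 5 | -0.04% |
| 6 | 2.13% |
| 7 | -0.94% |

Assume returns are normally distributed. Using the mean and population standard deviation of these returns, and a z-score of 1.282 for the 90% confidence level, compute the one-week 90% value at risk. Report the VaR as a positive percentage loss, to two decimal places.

Mean return r̄ = 0.910 / 7 = 0.1300%
Population std dev = √[9.9846 / 7] = 1.1943%
VaR = −(r̄ − z·σ) = −(0.1300 − 1.282 × 1.1943) = −(-1.4011) = 1.4011%

1.40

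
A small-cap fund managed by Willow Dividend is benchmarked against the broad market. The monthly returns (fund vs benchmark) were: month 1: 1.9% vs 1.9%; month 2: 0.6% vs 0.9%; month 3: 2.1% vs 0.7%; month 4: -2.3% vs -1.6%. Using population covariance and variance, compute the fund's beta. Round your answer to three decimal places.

1.250

r̄p = 0.5750%,  r̄m = 0.4750%
Cov = Σ(rp − r̄p)(rm − r̄m) / 4 = 2.0519
Var(rm) = Σ(rm − r̄m)² / 4 = 1.6419
β = Cov / Var = 2.0519 / 1.6419 = 1.2497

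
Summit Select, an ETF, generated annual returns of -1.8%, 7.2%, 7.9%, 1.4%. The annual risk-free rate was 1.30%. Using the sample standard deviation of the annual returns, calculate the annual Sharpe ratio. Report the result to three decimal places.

0.509

r̄ = (-1.8 + 7.2 + 7.9 + 1.4) / 4 = 14.70 / 4 = 3.6750%
Σ(r − r̄)² = (-1.8 − 3.6750)² + (7.2 − 3.6750)² + (7.9 − 3.6750)² + … = 65.4275
σ = √[65.4275 / 3] = 4.6700%
Sharpe = (r̄ − rf) / σ = (3.6750 − 1.3) / 4.6700 = 2.3750 / 4.6700 = 0.5086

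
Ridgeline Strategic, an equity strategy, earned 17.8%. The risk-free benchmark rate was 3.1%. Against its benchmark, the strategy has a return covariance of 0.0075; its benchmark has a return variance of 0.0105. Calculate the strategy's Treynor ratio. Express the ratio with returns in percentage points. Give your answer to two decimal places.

β = Cov / Var = 0.0075 / 0.0105 = 0.7143
Treynor = (Rp − Rf) / β = (17.8% − 3.1%) / 0.7143 = 14.70 / 0.7143 = 20.5796

20.58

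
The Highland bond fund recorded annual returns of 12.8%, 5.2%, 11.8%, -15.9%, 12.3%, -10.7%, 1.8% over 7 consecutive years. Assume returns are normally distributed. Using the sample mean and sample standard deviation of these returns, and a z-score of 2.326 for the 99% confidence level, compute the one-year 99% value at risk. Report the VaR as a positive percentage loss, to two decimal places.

24.54

r̄ = (12.8 + 5.2 + 11.8 − 15.9 + 12.3 − 10.7 + 1.8) / 7 = 17.30 / 7 = 2.4714%
Σ(r − r̄)² = 809.1943; sample σ = √(809.1943/6) = 11.6132%
VaR = −(r̄ − z·σ) = −(2.4714 − 2.326 × 11.6132) = −(-24.5409) = 24.5409%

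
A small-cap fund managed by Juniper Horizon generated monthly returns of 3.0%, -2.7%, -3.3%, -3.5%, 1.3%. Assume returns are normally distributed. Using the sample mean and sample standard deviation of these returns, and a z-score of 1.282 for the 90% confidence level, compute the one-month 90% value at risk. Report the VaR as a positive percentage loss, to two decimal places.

Mean return r̄ = -5.20 / 5 = -1.0400%
Sample std dev = √[35.7120 / 4] = 2.9880%
VaR = −(r̄ − z·σ) = −(-1.0400 − 1.282 × 2.9880) = −(-4.8706) = 4.8706%

4.87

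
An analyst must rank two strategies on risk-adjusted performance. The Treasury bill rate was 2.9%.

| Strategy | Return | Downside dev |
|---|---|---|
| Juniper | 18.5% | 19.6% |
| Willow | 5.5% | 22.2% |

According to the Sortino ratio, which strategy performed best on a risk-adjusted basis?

Juniper

Juniper: Sortino ratio = (18.5% − 2.9%) / 19.6% = 0.796
Willow: Sortino ratio = (5.5% − 2.9%) / 22.2% = 0.117
Highest: Juniper (0.796).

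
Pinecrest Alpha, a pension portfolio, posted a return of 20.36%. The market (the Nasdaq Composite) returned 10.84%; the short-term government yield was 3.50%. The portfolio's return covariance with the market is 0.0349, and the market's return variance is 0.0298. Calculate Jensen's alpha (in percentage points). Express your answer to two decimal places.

8.26

β = Cov / Var = 0.0349 / 0.0298 = 1.1711
E[R] = Rf + β(Rm − Rf) = 3.50% + 1.1711 × (10.84% − 3.50%) = 12.0959%
α = Rp − E[R] = 20.36% − 12.0959% = 8.2641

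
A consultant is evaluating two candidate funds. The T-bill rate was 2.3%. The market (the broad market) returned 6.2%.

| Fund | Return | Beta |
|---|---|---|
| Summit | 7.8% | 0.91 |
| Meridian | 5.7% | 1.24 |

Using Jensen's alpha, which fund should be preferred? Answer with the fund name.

Summit: α = 7.8% − [2.3% + 0.91 × (6.2% − 2.3%)] = 1.951
Meridian: α = 5.7% − [2.3% + 1.24 × (6.2% − 2.3%)] = -1.436
Highest: Summit (1.951).

Summit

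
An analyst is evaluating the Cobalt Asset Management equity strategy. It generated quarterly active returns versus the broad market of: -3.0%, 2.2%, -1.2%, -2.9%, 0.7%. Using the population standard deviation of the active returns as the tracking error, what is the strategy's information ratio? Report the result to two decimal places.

r̄ = (-3 + 2.2 − 1.2 − 2.9 + 0.7) / 5 = -0.8400%
Population std dev = √[20.6520 / 5] = 2.0323%
IR = r̄ / tracking error = -0.8400 / 2.0323 = -0.4133

-0.41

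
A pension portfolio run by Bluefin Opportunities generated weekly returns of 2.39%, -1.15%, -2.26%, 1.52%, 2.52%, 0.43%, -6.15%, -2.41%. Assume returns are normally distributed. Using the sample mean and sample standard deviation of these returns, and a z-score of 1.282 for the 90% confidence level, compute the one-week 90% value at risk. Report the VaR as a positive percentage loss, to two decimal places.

4.43

r̄ = (2.39 − 1.15 − 2.26 + 1.52 + 2.52 + 0.43 − 6.15 − 2.41) / 8 = -0.6388%
Sample std dev = √[61.3545 / 7] = 2.9606%
VaR = −(r̄ − z·σ) = −(-0.6388 − 1.282 × 2.9606) = −(-4.4343) = 4.4343%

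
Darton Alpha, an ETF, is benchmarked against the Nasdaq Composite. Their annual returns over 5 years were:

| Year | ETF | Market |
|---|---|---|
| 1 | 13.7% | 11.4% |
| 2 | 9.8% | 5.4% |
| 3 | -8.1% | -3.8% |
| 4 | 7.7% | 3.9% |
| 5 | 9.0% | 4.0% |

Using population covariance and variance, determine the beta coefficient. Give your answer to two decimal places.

1.46

r̄p = 6.4200%,  r̄m = 4.1800%
Cov = Σ(rp − r̄p)(rm − r̄m) / 5 = 34.3464
Var(rm) = Σ(rm − r̄m)² / 5 = 23.4816
β = Cov / Var = 34.3464 / 23.4816 = 1.4627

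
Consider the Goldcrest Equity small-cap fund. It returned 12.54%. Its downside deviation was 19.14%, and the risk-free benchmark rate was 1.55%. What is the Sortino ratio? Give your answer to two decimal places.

0.57

Sortino = (Rp − Rf) / σd = (12.54% − 1.55%) / 19.14% = 10.99% / 19.14% = 0.5742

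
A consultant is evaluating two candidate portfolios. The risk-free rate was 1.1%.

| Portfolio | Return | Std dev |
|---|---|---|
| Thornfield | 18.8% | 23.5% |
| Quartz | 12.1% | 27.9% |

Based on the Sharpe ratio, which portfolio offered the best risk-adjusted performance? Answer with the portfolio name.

Thornfield: Sharpe ratio = (18.8% − 1.1%) / 23.5% = 0.753
Quartz: Sharpe ratio = (12.1% − 1.1%) / 27.9% = 0.394
Highest: Thornfield (0.753).

Thornfield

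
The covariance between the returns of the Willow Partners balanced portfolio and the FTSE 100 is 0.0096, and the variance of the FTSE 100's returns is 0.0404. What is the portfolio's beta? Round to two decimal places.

β = Cov(Rp, Rm) / Var(Rm) = 0.0096 / 0.0404 = 0.2376

0.24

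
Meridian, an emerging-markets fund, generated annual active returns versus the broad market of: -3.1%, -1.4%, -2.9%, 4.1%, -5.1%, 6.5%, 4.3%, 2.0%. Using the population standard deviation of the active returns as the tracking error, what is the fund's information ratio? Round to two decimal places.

Mean return r̄ = 4.40 / 8 = 0.5500%
Σ(r − r̄)² = (-3.1 − 0.5500)² + (-1.4 − 0.5500)² + … = 125.1200
σ = √[125.1200 / 8] = 3.9547%
IR = r̄ / tracking error = 0.5500 / 3.9547 = 0.1391

0.14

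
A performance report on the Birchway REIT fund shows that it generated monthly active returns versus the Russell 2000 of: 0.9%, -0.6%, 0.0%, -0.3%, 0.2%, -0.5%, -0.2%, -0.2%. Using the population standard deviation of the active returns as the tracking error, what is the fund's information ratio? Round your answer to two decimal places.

-0.20

μ = (0.9 − 0.6 + 0 − 0.3 + 0.2 − 0.5 − 0.2 − 0.2) / 8 = -0.0875%
Population std dev = √[1.5688 / 8] = 0.4428%
IR = μ / tracking error = -0.0875 / 0.4428 = -0.1976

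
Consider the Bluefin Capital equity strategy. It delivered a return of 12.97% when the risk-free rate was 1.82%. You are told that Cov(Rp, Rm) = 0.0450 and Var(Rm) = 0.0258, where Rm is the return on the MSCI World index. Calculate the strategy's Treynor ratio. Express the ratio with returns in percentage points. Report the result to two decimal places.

β = Cov / Var = 0.0450 / 0.0258 = 1.7442
Treynor = (Rp − Rf) / β = (12.97% − 1.82%) / 1.7442 = 11.15 / 1.7442 = 6.3926

6.39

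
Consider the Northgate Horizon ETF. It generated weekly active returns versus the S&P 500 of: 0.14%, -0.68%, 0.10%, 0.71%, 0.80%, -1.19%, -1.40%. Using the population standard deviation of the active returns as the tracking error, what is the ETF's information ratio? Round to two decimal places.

μ = (0.14 − 0.68 + 0.1 + 0.71 + 0.8 − 1.19 − 1.4) / 7 = -0.2171%
Σ(r − μ)² = (0.14 − (-0.2171))² + (-0.68 − (-0.2171))² + (0.1 − (-0.2171))² + … = 4.6821
population σ = √(4.6821 / 7) = √0.6689 = 0.8179%
IR = μ / tracking error = -0.2171 / 0.8179 = -0.2654

-0.27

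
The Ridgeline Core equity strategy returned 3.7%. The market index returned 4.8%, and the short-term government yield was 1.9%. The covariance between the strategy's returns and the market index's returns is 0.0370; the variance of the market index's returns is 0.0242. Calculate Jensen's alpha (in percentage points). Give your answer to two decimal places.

β = Cov / Var = 0.0370 / 0.0242 = 1.5289
E[R] = Rf + β(Rm − Rf) = 1.9% + 1.5289 × (4.8% − 1.9%) = 6.3338%
α = Rp − E[R] = 3.7% − 6.3338% = -2.6338

-2.63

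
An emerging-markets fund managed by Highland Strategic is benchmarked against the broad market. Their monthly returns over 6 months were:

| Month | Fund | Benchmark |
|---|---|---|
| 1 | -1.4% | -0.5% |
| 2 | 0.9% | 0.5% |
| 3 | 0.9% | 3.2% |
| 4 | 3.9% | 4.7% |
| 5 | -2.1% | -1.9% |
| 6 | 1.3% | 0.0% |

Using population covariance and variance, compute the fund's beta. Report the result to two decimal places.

r̄p = 0.5833%,  r̄m = 1.0000%
Cov = Σ(rp − r̄p)(rm − r̄m) / 6 = 3.8083
Var(rm) = Σ(rm − r̄m)² / 6 = 5.0733
β = Cov / Var = 3.8083 / 5.0733 = 0.7507

0.75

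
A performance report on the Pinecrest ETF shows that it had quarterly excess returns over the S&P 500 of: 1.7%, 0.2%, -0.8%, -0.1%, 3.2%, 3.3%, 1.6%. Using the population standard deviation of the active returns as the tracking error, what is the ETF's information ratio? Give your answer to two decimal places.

Mean return r̄ = 9.10 / 7 = 1.3000%
Σ(r − r̄)² = (1.7 − 1.3000)² + (0.2 − 1.3000)² + … = 15.4400
σ = √[15.4400 / 7] = 1.4852%
IR = r̄ / tracking error = 1.3000 / 1.4852 = 0.8753

0.88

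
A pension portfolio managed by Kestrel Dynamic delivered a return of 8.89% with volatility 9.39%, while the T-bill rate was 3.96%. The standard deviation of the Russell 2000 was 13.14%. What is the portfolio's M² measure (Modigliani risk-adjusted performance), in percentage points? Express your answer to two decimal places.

Sharpe = (Rp − Rf) / σp = (8.89% − 3.96%) / 9.39% = 0.5250
M² = Rf + Sharpe × σm = 3.96% + 0.5250 × 13.14% = 10.8585%

10.86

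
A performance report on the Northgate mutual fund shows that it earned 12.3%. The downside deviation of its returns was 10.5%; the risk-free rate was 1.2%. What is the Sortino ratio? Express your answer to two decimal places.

Sortino = (Rp − Rf) / σd = (12.3% − 1.2%) / 10.5% = 11.10% / 10.5% = 1.0571

1.06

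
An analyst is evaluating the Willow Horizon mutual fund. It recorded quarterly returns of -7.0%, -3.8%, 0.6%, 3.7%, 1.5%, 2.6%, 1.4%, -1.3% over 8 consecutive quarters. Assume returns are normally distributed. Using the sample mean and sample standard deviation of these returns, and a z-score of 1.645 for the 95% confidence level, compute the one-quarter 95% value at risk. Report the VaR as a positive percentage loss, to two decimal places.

μ = (-7 − 3.8 + 0.6 + 3.7 + 1.5 + 2.6 + 1.4 − 1.3) / 8 = -2.30 / 8 = -0.2875%
Σ(r − μ)² = 89.4888; sample σ = √(89.4888/7) = 3.5755%
VaR = −(μ − z·σ) = −(-0.2875 − 1.645 × 3.5755) = −(-6.1692) = 6.1692%

6.17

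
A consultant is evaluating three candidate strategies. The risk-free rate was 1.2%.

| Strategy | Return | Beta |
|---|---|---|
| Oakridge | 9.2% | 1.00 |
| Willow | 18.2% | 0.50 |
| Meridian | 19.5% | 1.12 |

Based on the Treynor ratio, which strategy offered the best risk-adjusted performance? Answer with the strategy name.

Oakridge: Treynor = (9.2% − 1.2%) / 1.00 = 8.000
Willow: Treynor = (18.2% − 1.2%) / 0.50 = 34.000
Meridian: Treynor = (19.5% − 1.2%) / 1.12 = 16.339
Highest: Willow (34.000).

Willow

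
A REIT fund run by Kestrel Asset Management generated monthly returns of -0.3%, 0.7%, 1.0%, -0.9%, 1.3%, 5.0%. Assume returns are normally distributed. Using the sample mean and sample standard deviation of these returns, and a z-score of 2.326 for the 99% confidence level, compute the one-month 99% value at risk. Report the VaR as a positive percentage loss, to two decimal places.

3.68

Mean return r̄ = 6.80 / 6 = 1.1333%
Sample std dev = √[21.3733 / 5] = 2.0675%
VaR = −(r̄ − z·σ) = −(1.1333 − 2.326 × 2.0675) = −(-3.6757) = 3.6757%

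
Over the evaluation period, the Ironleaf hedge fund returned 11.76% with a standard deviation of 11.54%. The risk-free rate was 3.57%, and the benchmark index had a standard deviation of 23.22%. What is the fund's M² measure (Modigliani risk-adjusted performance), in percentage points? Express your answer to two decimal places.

20.05

Sharpe = (Rp − Rf) / σp = (11.76% − 3.57%) / 11.54% = 0.7097
M² = Rf + Sharpe × σm = 3.57% + 0.7097 × 23.22% = 20.0492%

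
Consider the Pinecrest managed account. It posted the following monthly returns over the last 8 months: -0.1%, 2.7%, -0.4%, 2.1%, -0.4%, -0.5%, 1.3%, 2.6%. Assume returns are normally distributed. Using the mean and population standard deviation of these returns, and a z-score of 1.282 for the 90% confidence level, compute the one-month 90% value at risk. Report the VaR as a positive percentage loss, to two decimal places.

μ = (-0.1 + 2.7 − 0.4 + 2.1 − 0.4 − 0.5 + 1.3 + 2.6) / 8 = 7.30 / 8 = 0.9125%
Population std dev = √[14.0688 / 8] = 1.3261%
VaR = −(μ − z·σ) = −(0.9125 − 1.282 × 1.3261) = −(-0.7876) = 0.7876%

0.79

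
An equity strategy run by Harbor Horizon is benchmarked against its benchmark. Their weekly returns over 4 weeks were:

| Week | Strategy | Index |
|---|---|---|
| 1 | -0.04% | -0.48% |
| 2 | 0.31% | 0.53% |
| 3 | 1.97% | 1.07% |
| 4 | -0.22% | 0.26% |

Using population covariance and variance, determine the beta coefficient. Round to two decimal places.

1.23

r̄p = 0.5050%,  r̄m = 0.3450%
Cov = Σ(rp − r̄p)(rm − r̄m) / 4 = 0.3843
Var(rm) = Σ(rm − r̄m)² / 4 = 0.3119
β = Cov / Var = 0.3843 / 0.3119 = 1.2321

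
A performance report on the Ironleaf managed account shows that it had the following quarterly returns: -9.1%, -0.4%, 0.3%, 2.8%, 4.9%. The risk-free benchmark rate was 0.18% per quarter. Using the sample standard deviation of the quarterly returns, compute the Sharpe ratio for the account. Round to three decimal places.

-0.090

r̄ = (-9.1 − 0.4 + 0.3 + 2.8 + 4.9) / 5 = -0.3000%
Sample std dev = √[114.4600 / 4] = 5.3493%
Sharpe = (r̄ − rf) / σ = (-0.3000 − 0.18) / 5.3493 = -0.4800 / 5.3493 = -0.0897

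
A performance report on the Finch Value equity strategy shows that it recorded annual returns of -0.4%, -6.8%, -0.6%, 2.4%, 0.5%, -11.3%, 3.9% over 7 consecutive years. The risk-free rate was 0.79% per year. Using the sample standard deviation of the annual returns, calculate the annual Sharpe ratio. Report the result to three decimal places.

-0.473

Mean return μ = -12.30 / 7 = -1.7571%
Sample σ = √[Σ(r − μ)² / 6] = √[174.0571 / 6] = √29.0095 = 5.3860%
Sharpe = (μ − rf) / σ = (-1.7571 − 0.79) / 5.3860 = -2.5471 / 5.3860 = -0.4729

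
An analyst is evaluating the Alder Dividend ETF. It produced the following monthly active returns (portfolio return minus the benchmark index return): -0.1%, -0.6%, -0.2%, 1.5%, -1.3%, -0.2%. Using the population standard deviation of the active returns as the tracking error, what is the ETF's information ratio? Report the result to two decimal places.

μ = (-0.1 − 0.6 − 0.2 + 1.5 − 1.3 − 0.2) / 6 = -0.90 / 6 = -0.1500%
Σ(r − μ)² = (-0.1 − (-0.1500))² + (-0.6 − (-0.1500))² + (-0.2 − (-0.1500))² + … = 4.2550
σ = √[4.2550 / 6] = 0.8421%
IR = μ / tracking error = -0.1500 / 0.8421 = -0.1781

-0.18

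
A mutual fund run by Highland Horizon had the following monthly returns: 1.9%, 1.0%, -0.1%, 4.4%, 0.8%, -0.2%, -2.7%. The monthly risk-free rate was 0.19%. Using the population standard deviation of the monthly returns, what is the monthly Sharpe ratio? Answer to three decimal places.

Mean return r̄ = 5.10 / 7 = 0.7286%
Population σ = √[Σ(r − r̄)² / 7] = √[28.2343 / 7] = √4.0335 = 2.0084%
Sharpe = (r̄ − rf) / σ = (0.7286 − 0.19) / 2.0084 = 0.5386 / 2.0084 = 0.2682

0.268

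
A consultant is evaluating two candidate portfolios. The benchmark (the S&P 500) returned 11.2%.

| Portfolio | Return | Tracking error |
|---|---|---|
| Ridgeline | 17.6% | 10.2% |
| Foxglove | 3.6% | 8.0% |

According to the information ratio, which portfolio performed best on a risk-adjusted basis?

Ridgeline: IR = (17.6% − 11.2%) / 10.2% = 0.627
Foxglove: IR = (3.6% − 11.2%) / 8.0% = -0.950
Highest: Ridgeline (0.627).

Ridgeline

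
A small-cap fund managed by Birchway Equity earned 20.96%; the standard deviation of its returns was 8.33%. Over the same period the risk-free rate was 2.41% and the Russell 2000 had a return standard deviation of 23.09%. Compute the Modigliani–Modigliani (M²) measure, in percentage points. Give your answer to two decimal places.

Sharpe = (Rp − Rf) / σp = (20.96% − 2.41%) / 8.33% = 2.2269
M² = Rf + Sharpe × σm = 2.41% + 2.2269 × 23.09% = 53.8291%

53.83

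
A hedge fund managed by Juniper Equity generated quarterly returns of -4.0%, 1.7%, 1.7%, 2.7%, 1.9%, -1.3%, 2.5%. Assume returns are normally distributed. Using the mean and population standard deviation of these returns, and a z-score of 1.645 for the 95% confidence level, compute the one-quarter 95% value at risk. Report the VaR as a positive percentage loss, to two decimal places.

3.03

μ = (-4 + 1.7 + 1.7 + 2.7 + 1.9 − 1.3 + 2.5) / 7 = 5.20 / 7 = 0.7429%
Population std dev = √[36.7571 / 7] = 2.2915%
VaR = −(μ − z·σ) = −(0.7429 − 1.645 × 2.2915) = −(-3.0266) = 3.0266%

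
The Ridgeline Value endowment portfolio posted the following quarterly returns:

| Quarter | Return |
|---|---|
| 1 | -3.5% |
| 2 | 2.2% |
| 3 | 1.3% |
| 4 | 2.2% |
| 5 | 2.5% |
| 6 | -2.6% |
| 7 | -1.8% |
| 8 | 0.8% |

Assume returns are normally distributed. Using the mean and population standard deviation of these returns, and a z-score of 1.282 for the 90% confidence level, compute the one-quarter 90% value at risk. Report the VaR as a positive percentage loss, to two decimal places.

Mean return r̄ = 1.10 / 8 = 0.1375%
Σ(r − r̄)² = (-3.5 − 0.1375)² + (2.2 − 0.1375)² + (1.3 − 0.1375)² + … = 40.3588
σ = √[40.3588 / 8] = 2.2461%
VaR = −(r̄ − z·σ) = −(0.1375 − 1.282 × 2.2461) = −(-2.7420) = 2.7420%

2.74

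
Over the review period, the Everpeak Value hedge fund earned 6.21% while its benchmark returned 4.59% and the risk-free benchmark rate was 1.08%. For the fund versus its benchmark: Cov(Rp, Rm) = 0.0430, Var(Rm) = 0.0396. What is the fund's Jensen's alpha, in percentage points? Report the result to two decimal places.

1.32

β = Cov / Var = 0.0430 / 0.0396 = 1.0859
E[R] = Rf + β(Rm − Rf) = 1.08% + 1.0859 × (4.59% − 1.08%) = 4.8915%
α = Rp − E[R] = 6.21% − 4.8915% = 1.3185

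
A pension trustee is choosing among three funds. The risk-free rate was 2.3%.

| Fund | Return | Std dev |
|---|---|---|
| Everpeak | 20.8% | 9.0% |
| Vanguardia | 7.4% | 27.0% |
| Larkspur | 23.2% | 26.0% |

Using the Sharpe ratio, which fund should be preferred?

Everpeak: Sharpe ratio = (20.8% − 2.3%) / 9.0% = 2.056
Vanguardia: Sharpe ratio = (7.4% − 2.3%) / 27.0% = 0.189
Larkspur: Sharpe ratio = (23.2% − 2.3%) / 26.0% = 0.804
Highest: Everpeak (2.056).

Everpeak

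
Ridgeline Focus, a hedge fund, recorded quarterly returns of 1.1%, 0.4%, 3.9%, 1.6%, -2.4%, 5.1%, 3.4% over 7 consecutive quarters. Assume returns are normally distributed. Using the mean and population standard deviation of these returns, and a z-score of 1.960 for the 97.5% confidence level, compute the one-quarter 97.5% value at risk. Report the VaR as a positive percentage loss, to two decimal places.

2.69

μ = (1.1 + 0.4 + 3.9 + 1.6 − 2.4 + 5.1 + 3.4) / 7 = 13.10 / 7 = 1.8714%
Population σ = √[Σ(r − μ)² / 7] = √[37.9543 / 7] = √5.4220 = 2.3285%
VaR = −(μ − z·σ) = −(1.8714 − 1.960 × 2.3285) = −(-2.6925) = 2.6925%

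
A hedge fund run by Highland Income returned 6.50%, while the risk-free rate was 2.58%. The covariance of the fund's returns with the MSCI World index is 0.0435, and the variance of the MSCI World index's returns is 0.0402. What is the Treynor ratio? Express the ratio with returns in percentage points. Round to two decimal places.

β = Cov / Var = 0.0435 / 0.0402 = 1.0821
Treynor = (Rp − Rf) / β = (6.50% − 2.58%) / 1.0821 = 3.92 / 1.0821 = 3.6226

3.62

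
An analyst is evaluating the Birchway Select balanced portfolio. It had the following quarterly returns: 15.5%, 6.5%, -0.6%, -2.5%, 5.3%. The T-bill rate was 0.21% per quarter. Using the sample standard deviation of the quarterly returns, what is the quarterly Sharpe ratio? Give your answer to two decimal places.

0.65

Mean return r̄ = 24.20 / 5 = 4.8400%
Σ(r − r̄)² = 200.0720; sample σ = √(200.0720/4) = 7.0723%
Sharpe = (r̄ − rf) / σ = (4.8400 − 0.21) / 7.0723 = 4.6300 / 7.0723 = 0.6547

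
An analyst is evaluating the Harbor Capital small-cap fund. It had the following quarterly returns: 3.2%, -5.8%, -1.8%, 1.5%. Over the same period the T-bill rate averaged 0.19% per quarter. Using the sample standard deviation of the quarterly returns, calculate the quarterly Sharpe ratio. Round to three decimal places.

Mean return r̄ = -2.90 / 4 = -0.7250%
Σ(r − r̄)² = 47.2675; sample σ = √(47.2675/3) = 3.9694%
Sharpe = (r̄ − rf) / σ = (-0.7250 − 0.19) / 3.9694 = -0.9150 / 3.9694 = -0.2305

-0.231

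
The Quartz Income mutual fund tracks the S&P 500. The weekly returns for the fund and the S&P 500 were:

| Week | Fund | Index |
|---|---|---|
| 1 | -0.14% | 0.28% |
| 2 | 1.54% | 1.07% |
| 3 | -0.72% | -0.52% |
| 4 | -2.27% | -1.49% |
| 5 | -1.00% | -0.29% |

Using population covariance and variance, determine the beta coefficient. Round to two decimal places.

1.43

r̄p = -0.5180%,  r̄m = -0.1900%
Cov = Σ(rp − r̄p)(rm − r̄m) / 5 = 1.0326
Var(rm) = Σ(rm − r̄m)² / 5 = 0.7235
β = Cov / Var = 1.0326 / 0.7235 = 1.4272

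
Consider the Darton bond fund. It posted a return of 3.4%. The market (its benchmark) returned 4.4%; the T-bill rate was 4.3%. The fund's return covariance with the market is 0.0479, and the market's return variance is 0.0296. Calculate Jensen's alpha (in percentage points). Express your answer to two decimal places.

β = Cov / Var = 0.0479 / 0.0296 = 1.6182
E[R] = Rf + β(Rm − Rf) = 4.3% + 1.6182 × (4.4% − 4.3%) = 4.4618%
α = Rp − E[R] = 3.4% − 4.4618% = -1.0618

-1.06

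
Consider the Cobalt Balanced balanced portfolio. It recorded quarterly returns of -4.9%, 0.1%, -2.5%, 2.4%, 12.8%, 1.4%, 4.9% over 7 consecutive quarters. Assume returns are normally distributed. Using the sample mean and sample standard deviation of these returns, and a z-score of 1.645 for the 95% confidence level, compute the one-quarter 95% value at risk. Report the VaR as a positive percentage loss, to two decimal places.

7.40

r̄ = (-4.9 + 0.1 − 2.5 + 2.4 + 12.8 + 1.4 + 4.9) / 7 = 2.0286%
Sample σ = √[Σ(r − r̄)² / 6] = √[197.0343 / 6] = √32.8391 = 5.7305%
VaR = −(r̄ − z·σ) = −(2.0286 − 1.645 × 5.7305) = −(-7.3981) = 7.3981%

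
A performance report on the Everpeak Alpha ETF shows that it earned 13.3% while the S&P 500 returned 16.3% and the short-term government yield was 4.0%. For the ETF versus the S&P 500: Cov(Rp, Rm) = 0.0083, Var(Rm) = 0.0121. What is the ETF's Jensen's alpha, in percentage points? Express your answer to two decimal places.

0.86

β = Cov / Var = 0.0083 / 0.0121 = 0.6860
E[R] = Rf + β(Rm − Rf) = 4.0% + 0.6860 × (16.3% − 4.0%) = 12.4378%
α = Rp − E[R] = 13.3% − 12.4378% = 0.8622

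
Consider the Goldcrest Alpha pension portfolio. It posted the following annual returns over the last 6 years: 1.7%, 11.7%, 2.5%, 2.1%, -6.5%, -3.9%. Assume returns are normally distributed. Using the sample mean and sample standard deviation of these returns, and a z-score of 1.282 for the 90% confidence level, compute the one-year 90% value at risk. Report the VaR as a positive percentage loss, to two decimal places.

μ = (1.7 + 11.7 + 2.5 + 2.1 − 6.5 − 3.9) / 6 = 1.2667%
Σ(r − μ)² = 198.2733; sample σ = √(198.2733/5) = 6.2972%
VaR = −(μ − z·σ) = −(1.2667 − 1.282 × 6.2972) = −(-6.8063) = 6.8063%

6.81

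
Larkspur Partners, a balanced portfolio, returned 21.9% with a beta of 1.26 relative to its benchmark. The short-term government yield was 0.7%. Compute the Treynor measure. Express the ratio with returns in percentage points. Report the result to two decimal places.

Treynor = (Rp − Rf) / β = (21.9% − 0.7%) / 1.26 = 21.20 / 1.26 = 16.8254

16.83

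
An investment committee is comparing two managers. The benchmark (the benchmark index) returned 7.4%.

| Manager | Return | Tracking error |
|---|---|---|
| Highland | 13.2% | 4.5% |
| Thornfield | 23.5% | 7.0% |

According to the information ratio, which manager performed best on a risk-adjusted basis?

Thornfield

Highland: IR = (13.2% − 7.4%) / 4.5% = 1.289
Thornfield: IR = (23.5% − 7.4%) / 7.0% = 2.300
Highest: Thornfield (2.300).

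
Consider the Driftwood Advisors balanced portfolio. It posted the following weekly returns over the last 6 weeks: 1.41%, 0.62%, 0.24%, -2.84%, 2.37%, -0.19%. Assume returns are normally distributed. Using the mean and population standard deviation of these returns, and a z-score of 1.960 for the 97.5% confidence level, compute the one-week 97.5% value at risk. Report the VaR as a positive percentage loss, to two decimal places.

2.90

r̄ = (1.41 + 0.62 + 0.24 − 2.84 + 2.37 − 0.19) / 6 = 1.610 / 6 = 0.2683%
Σ(r − r̄)² = (1.41 − 0.2683)² + (0.62 − 0.2683)² + … = 15.7167
population σ = √(15.7167 / 6) = √2.6195 = 1.6185%
VaR = −(r̄ − z·σ) = −(0.2683 − 1.960 × 1.6185) = −(-2.9040) = 2.9040%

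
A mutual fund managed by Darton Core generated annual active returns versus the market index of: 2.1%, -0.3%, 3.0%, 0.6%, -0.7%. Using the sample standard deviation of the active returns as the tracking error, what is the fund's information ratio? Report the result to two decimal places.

r̄ = (2.1 − 0.3 + 3 + 0.6 − 0.7) / 5 = 4.70 / 5 = 0.9400%
Sample std dev = √[9.9320 / 4] = 1.5758%
IR = r̄ / tracking error = 0.9400 / 1.5758 = 0.5965

0.60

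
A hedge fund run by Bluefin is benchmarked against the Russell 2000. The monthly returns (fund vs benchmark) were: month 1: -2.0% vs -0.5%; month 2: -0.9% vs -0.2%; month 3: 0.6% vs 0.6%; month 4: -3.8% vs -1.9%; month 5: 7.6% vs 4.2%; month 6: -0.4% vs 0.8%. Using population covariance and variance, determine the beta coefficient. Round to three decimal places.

r̄p = 0.1833%,  r̄m = 0.5000%
Cov = Σ(rp − r̄p)(rm − r̄m) / 6 = 6.6350
Var(rm) = Σ(rm − r̄m)² / 6 = 3.5067
β = Cov / Var = 6.6350 / 3.5067 = 1.8921

1.892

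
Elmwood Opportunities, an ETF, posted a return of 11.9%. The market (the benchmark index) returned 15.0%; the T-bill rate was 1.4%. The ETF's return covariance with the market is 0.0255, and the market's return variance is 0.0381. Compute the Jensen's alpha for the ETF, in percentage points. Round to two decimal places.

β = Cov / Var = 0.0255 / 0.0381 = 0.6693
E[R] = Rf + β(Rm − Rf) = 1.4% + 0.6693 × (15.0% − 1.4%) = 10.5025%
α = Rp − E[R] = 11.9% − 10.5025% = 1.3975

1.40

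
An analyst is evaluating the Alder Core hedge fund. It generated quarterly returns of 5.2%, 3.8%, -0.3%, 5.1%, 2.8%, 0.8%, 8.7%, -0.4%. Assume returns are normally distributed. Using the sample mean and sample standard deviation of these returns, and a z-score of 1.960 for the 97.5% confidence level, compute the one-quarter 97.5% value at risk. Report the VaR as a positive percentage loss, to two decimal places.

2.96

r̄ = (5.2 + 3.8 − 0.3 + 5.1 + 2.8 + 0.8 + 8.7 − 0.4) / 8 = 25.70 / 8 = 3.2125%
Σ(r − r̄)² = (5.2 − 3.2125)² + (3.8 − 3.2125)² + … = 69.3488
σ = √[69.3488 / 7] = 3.1475%
VaR = −(r̄ − z·σ) = −(3.2125 − 1.960 × 3.1475) = −(-2.9566) = 2.9566%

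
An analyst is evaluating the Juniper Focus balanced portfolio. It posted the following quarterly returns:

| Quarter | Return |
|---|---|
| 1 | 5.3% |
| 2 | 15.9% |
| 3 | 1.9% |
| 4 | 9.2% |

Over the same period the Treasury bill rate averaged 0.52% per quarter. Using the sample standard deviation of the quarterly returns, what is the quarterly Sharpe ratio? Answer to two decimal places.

1.26

μ = (5.3 + 15.9 + 1.9 + 9.2) / 4 = 8.0750%
Σ(r − μ)² = 108.3275; sample σ = √(108.3275/3) = 6.0091%
Sharpe = (μ − rf) / σ = (8.0750 − 0.52) / 6.0091 = 7.5550 / 6.0091 = 1.2573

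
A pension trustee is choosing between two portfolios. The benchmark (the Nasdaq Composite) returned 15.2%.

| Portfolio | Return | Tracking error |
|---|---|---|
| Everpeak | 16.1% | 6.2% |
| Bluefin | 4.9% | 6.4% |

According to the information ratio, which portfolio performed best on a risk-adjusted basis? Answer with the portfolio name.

Everpeak: IR = (16.1% − 15.2%) / 6.2% = 0.145
Bluefin: IR = (4.9% − 15.2%) / 6.4% = -1.609
Highest: Everpeak (0.145).

Everpeak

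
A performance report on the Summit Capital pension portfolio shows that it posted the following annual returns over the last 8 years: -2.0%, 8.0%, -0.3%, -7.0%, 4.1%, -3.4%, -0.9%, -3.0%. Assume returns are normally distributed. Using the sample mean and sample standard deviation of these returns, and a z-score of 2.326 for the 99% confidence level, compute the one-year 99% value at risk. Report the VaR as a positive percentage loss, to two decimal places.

r̄ = (-2 + 8 − 0.3 − 7 + 4.1 − 3.4 − 0.9 − 3) / 8 = -4.50 / 8 = -0.5625%
Σ(r − r̄)² = 152.7388; sample σ = √(152.7388/7) = 4.6712%
VaR = −(r̄ − z·σ) = −(-0.5625 − 2.326 × 4.6712) = −(-11.4277) = 11.4277%

11.43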